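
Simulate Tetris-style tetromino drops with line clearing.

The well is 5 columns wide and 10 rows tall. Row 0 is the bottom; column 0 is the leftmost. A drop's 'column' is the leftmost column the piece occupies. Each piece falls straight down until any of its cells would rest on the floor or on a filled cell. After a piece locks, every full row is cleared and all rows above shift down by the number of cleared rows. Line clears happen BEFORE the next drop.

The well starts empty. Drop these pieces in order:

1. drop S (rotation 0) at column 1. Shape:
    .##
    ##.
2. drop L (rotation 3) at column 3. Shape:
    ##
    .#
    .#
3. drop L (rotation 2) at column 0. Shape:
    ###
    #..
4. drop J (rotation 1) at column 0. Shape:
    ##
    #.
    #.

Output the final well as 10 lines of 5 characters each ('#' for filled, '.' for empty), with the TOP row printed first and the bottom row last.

Drop 1: S rot0 at col 1 lands with bottom-row=0; cleared 0 line(s) (total 0); column heights now [0 1 2 2 0], max=2
Drop 2: L rot3 at col 3 lands with bottom-row=0; cleared 0 line(s) (total 0); column heights now [0 1 2 3 3], max=3
Drop 3: L rot2 at col 0 lands with bottom-row=1; cleared 1 line(s) (total 1); column heights now [2 1 2 2 2], max=2
Drop 4: J rot1 at col 0 lands with bottom-row=2; cleared 0 line(s) (total 1); column heights now [5 5 2 2 2], max=5

Answer: .....
.....
.....
.....
.....
##...
#....
#....
#.###
.##.#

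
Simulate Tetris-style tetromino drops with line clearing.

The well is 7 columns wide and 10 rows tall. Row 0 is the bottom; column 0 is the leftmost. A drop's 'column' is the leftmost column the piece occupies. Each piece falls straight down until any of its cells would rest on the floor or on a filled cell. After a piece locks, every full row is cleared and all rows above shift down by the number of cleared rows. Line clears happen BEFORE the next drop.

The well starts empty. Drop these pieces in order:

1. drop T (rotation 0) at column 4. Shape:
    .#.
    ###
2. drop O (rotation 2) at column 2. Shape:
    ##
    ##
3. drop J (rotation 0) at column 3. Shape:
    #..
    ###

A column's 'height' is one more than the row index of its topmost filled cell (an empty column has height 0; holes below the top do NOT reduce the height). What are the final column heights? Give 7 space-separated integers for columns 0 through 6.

Answer: 0 0 2 4 3 3 1

Derivation:
Drop 1: T rot0 at col 4 lands with bottom-row=0; cleared 0 line(s) (total 0); column heights now [0 0 0 0 1 2 1], max=2
Drop 2: O rot2 at col 2 lands with bottom-row=0; cleared 0 line(s) (total 0); column heights now [0 0 2 2 1 2 1], max=2
Drop 3: J rot0 at col 3 lands with bottom-row=2; cleared 0 line(s) (total 0); column heights now [0 0 2 4 3 3 1], max=4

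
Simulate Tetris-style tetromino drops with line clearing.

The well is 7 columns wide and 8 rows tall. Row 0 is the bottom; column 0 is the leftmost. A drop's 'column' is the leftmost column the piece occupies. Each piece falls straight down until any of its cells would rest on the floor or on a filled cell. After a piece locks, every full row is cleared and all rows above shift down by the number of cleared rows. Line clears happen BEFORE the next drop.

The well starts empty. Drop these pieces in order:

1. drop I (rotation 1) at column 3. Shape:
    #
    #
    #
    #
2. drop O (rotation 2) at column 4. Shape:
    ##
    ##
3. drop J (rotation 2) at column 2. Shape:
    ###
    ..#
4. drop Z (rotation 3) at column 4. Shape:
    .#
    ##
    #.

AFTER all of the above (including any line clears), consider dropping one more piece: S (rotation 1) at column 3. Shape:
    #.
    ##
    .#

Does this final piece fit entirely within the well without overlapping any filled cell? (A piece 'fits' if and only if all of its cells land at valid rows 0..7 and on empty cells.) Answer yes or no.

Drop 1: I rot1 at col 3 lands with bottom-row=0; cleared 0 line(s) (total 0); column heights now [0 0 0 4 0 0 0], max=4
Drop 2: O rot2 at col 4 lands with bottom-row=0; cleared 0 line(s) (total 0); column heights now [0 0 0 4 2 2 0], max=4
Drop 3: J rot2 at col 2 lands with bottom-row=3; cleared 0 line(s) (total 0); column heights now [0 0 5 5 5 2 0], max=5
Drop 4: Z rot3 at col 4 lands with bottom-row=5; cleared 0 line(s) (total 0); column heights now [0 0 5 5 7 8 0], max=8
Test piece S rot1 at col 3 (width 2): heights before test = [0 0 5 5 7 8 0]; fits = False

Answer: no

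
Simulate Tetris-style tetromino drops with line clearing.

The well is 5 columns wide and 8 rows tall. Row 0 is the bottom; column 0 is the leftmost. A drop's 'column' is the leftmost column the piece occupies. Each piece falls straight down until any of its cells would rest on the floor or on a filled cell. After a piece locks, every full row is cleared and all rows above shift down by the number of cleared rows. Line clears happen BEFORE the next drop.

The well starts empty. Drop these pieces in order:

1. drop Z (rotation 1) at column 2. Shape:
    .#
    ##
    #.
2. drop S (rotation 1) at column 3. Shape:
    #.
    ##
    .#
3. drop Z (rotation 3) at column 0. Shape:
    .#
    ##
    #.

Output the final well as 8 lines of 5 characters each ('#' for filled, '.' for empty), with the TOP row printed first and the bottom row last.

Drop 1: Z rot1 at col 2 lands with bottom-row=0; cleared 0 line(s) (total 0); column heights now [0 0 2 3 0], max=3
Drop 2: S rot1 at col 3 lands with bottom-row=2; cleared 0 line(s) (total 0); column heights now [0 0 2 5 4], max=5
Drop 3: Z rot3 at col 0 lands with bottom-row=0; cleared 0 line(s) (total 0); column heights now [2 3 2 5 4], max=5

Answer: .....
.....
.....
...#.
...##
.#.##
####.
#.#..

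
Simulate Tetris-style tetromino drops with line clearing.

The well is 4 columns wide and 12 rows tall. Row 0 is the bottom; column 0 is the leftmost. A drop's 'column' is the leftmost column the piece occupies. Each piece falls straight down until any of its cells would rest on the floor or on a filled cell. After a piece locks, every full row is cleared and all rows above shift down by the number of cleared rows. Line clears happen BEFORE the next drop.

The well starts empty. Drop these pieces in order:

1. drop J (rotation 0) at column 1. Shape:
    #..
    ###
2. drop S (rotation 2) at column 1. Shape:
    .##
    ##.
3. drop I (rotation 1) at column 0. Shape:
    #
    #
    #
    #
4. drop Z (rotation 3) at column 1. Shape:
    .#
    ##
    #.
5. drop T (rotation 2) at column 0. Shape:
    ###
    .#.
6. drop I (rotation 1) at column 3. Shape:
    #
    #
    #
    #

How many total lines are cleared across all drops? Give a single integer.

Answer: 3

Derivation:
Drop 1: J rot0 at col 1 lands with bottom-row=0; cleared 0 line(s) (total 0); column heights now [0 2 1 1], max=2
Drop 2: S rot2 at col 1 lands with bottom-row=2; cleared 0 line(s) (total 0); column heights now [0 3 4 4], max=4
Drop 3: I rot1 at col 0 lands with bottom-row=0; cleared 1 line(s) (total 1); column heights now [3 2 3 3], max=3
Drop 4: Z rot3 at col 1 lands with bottom-row=2; cleared 1 line(s) (total 2); column heights now [2 3 4 0], max=4
Drop 5: T rot2 at col 0 lands with bottom-row=3; cleared 0 line(s) (total 2); column heights now [5 5 5 0], max=5
Drop 6: I rot1 at col 3 lands with bottom-row=0; cleared 1 line(s) (total 3); column heights now [4 4 4 3], max=4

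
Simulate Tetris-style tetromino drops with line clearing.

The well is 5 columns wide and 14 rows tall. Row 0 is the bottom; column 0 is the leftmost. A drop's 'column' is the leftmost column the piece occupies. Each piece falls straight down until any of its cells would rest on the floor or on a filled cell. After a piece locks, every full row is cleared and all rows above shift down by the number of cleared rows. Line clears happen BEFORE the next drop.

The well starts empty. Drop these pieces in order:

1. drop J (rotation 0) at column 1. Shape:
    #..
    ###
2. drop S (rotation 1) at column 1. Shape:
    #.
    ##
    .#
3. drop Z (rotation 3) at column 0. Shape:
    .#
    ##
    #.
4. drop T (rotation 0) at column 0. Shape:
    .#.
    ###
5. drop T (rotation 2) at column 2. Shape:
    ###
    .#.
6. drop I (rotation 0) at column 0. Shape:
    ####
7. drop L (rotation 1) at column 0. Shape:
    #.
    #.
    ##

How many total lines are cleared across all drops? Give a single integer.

Answer: 0

Derivation:
Drop 1: J rot0 at col 1 lands with bottom-row=0; cleared 0 line(s) (total 0); column heights now [0 2 1 1 0], max=2
Drop 2: S rot1 at col 1 lands with bottom-row=1; cleared 0 line(s) (total 0); column heights now [0 4 3 1 0], max=4
Drop 3: Z rot3 at col 0 lands with bottom-row=3; cleared 0 line(s) (total 0); column heights now [5 6 3 1 0], max=6
Drop 4: T rot0 at col 0 lands with bottom-row=6; cleared 0 line(s) (total 0); column heights now [7 8 7 1 0], max=8
Drop 5: T rot2 at col 2 lands with bottom-row=6; cleared 0 line(s) (total 0); column heights now [7 8 8 8 8], max=8
Drop 6: I rot0 at col 0 lands with bottom-row=8; cleared 0 line(s) (total 0); column heights now [9 9 9 9 8], max=9
Drop 7: L rot1 at col 0 lands with bottom-row=9; cleared 0 line(s) (total 0); column heights now [12 10 9 9 8], max=12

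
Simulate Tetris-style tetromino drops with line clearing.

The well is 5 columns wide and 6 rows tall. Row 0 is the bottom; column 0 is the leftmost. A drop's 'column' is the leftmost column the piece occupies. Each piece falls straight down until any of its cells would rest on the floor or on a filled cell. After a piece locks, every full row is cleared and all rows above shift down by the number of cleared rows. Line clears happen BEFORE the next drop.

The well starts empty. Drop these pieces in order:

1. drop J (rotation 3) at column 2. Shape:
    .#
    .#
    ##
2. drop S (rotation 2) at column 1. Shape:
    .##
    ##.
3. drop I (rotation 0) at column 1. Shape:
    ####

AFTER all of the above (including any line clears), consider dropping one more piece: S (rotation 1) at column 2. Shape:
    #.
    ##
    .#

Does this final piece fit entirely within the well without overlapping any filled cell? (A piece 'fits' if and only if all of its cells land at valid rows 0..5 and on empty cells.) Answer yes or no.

Answer: no

Derivation:
Drop 1: J rot3 at col 2 lands with bottom-row=0; cleared 0 line(s) (total 0); column heights now [0 0 1 3 0], max=3
Drop 2: S rot2 at col 1 lands with bottom-row=2; cleared 0 line(s) (total 0); column heights now [0 3 4 4 0], max=4
Drop 3: I rot0 at col 1 lands with bottom-row=4; cleared 0 line(s) (total 0); column heights now [0 5 5 5 5], max=5
Test piece S rot1 at col 2 (width 2): heights before test = [0 5 5 5 5]; fits = False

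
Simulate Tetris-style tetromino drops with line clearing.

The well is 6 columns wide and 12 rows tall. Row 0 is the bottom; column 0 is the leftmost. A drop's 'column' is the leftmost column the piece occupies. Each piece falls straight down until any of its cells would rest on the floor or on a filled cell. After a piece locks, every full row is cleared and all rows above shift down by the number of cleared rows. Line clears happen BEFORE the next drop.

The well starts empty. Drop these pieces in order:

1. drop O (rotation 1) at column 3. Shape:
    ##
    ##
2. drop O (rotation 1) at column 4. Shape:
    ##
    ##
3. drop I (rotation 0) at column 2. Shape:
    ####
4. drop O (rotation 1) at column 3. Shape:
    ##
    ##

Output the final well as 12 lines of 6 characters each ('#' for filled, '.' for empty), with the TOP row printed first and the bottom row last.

Answer: ......
......
......
......
......
...##.
...##.
..####
....##
....##
...##.
...##.

Derivation:
Drop 1: O rot1 at col 3 lands with bottom-row=0; cleared 0 line(s) (total 0); column heights now [0 0 0 2 2 0], max=2
Drop 2: O rot1 at col 4 lands with bottom-row=2; cleared 0 line(s) (total 0); column heights now [0 0 0 2 4 4], max=4
Drop 3: I rot0 at col 2 lands with bottom-row=4; cleared 0 line(s) (total 0); column heights now [0 0 5 5 5 5], max=5
Drop 4: O rot1 at col 3 lands with bottom-row=5; cleared 0 line(s) (total 0); column heights now [0 0 5 7 7 5], max=7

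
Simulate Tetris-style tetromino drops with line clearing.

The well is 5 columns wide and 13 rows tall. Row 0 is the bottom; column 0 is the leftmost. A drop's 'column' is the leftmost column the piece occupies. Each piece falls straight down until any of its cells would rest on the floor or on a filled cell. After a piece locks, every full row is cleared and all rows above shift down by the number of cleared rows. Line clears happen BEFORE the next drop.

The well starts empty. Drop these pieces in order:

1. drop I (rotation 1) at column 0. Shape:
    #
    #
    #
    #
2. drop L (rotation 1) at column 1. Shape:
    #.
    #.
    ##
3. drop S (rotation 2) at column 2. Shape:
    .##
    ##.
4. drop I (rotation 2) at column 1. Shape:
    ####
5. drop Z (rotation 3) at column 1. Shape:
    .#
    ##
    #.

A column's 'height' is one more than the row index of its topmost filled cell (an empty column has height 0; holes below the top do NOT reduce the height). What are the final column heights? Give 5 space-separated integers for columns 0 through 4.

Answer: 3 5 6 3 3

Derivation:
Drop 1: I rot1 at col 0 lands with bottom-row=0; cleared 0 line(s) (total 0); column heights now [4 0 0 0 0], max=4
Drop 2: L rot1 at col 1 lands with bottom-row=0; cleared 0 line(s) (total 0); column heights now [4 3 1 0 0], max=4
Drop 3: S rot2 at col 2 lands with bottom-row=1; cleared 0 line(s) (total 0); column heights now [4 3 2 3 3], max=4
Drop 4: I rot2 at col 1 lands with bottom-row=3; cleared 1 line(s) (total 1); column heights now [3 3 2 3 3], max=3
Drop 5: Z rot3 at col 1 lands with bottom-row=3; cleared 0 line(s) (total 1); column heights now [3 5 6 3 3], max=6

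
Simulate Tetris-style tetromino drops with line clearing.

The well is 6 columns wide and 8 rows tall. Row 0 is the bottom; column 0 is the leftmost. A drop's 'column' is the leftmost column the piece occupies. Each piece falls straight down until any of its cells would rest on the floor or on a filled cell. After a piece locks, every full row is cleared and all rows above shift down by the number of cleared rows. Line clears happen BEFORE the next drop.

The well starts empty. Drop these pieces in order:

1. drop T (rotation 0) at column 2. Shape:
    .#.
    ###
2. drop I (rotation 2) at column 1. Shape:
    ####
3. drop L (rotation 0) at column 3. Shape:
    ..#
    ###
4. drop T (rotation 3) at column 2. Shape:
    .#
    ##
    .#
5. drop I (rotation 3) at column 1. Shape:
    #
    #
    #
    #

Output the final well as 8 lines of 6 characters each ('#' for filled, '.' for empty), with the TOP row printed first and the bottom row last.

Drop 1: T rot0 at col 2 lands with bottom-row=0; cleared 0 line(s) (total 0); column heights now [0 0 1 2 1 0], max=2
Drop 2: I rot2 at col 1 lands with bottom-row=2; cleared 0 line(s) (total 0); column heights now [0 3 3 3 3 0], max=3
Drop 3: L rot0 at col 3 lands with bottom-row=3; cleared 0 line(s) (total 0); column heights now [0 3 3 4 4 5], max=5
Drop 4: T rot3 at col 2 lands with bottom-row=4; cleared 0 line(s) (total 0); column heights now [0 3 6 7 4 5], max=7
Drop 5: I rot3 at col 1 lands with bottom-row=3; cleared 0 line(s) (total 0); column heights now [0 7 6 7 4 5], max=7

Answer: ......
.#.#..
.###..
.#.#.#
.#.###
.####.
...#..
..###.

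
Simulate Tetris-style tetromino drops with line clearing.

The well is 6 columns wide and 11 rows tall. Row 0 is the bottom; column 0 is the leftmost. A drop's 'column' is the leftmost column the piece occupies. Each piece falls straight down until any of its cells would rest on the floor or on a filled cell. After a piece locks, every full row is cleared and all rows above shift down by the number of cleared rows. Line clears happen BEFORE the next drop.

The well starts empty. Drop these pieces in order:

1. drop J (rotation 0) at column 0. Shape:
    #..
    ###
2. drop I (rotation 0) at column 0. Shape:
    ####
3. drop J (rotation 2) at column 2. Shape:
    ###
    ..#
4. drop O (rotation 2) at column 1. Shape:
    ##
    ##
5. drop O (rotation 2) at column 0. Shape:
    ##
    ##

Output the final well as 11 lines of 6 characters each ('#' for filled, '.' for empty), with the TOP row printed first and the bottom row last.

Drop 1: J rot0 at col 0 lands with bottom-row=0; cleared 0 line(s) (total 0); column heights now [2 1 1 0 0 0], max=2
Drop 2: I rot0 at col 0 lands with bottom-row=2; cleared 0 line(s) (total 0); column heights now [3 3 3 3 0 0], max=3
Drop 3: J rot2 at col 2 lands with bottom-row=2; cleared 0 line(s) (total 0); column heights now [3 3 4 4 4 0], max=4
Drop 4: O rot2 at col 1 lands with bottom-row=4; cleared 0 line(s) (total 0); column heights now [3 6 6 4 4 0], max=6
Drop 5: O rot2 at col 0 lands with bottom-row=6; cleared 0 line(s) (total 0); column heights now [8 8 6 4 4 0], max=8

Answer: ......
......
......
##....
##....
.##...
.##...
..###.
#####.
#.....
###...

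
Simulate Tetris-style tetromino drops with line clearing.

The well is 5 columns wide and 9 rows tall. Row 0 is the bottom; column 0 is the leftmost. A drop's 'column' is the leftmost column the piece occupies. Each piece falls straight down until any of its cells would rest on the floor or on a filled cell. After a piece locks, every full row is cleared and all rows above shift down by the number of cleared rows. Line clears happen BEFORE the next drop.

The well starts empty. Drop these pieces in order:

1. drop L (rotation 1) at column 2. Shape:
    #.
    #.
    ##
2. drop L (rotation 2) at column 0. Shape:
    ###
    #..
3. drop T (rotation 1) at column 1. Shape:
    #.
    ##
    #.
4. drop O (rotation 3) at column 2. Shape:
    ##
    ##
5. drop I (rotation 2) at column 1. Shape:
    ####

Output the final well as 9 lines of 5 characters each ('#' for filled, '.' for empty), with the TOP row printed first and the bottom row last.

Answer: .####
..##.
.###.
.##..
.#...
###..
#.#..
..#..
..##.

Derivation:
Drop 1: L rot1 at col 2 lands with bottom-row=0; cleared 0 line(s) (total 0); column heights now [0 0 3 1 0], max=3
Drop 2: L rot2 at col 0 lands with bottom-row=2; cleared 0 line(s) (total 0); column heights now [4 4 4 1 0], max=4
Drop 3: T rot1 at col 1 lands with bottom-row=4; cleared 0 line(s) (total 0); column heights now [4 7 6 1 0], max=7
Drop 4: O rot3 at col 2 lands with bottom-row=6; cleared 0 line(s) (total 0); column heights now [4 7 8 8 0], max=8
Drop 5: I rot2 at col 1 lands with bottom-row=8; cleared 0 line(s) (total 0); column heights now [4 9 9 9 9], max=9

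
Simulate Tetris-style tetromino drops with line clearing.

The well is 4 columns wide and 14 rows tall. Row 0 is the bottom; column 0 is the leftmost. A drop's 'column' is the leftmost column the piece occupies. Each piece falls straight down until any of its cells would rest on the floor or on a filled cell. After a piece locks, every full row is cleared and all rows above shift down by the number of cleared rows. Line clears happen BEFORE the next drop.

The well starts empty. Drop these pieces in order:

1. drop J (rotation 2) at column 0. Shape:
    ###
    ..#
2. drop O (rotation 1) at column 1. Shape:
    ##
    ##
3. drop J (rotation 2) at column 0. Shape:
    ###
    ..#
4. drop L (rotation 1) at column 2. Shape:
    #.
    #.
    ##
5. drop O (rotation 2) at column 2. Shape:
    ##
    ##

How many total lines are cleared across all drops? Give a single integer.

Drop 1: J rot2 at col 0 lands with bottom-row=0; cleared 0 line(s) (total 0); column heights now [2 2 2 0], max=2
Drop 2: O rot1 at col 1 lands with bottom-row=2; cleared 0 line(s) (total 0); column heights now [2 4 4 0], max=4
Drop 3: J rot2 at col 0 lands with bottom-row=4; cleared 0 line(s) (total 0); column heights now [6 6 6 0], max=6
Drop 4: L rot1 at col 2 lands with bottom-row=6; cleared 0 line(s) (total 0); column heights now [6 6 9 7], max=9
Drop 5: O rot2 at col 2 lands with bottom-row=9; cleared 0 line(s) (total 0); column heights now [6 6 11 11], max=11

Answer: 0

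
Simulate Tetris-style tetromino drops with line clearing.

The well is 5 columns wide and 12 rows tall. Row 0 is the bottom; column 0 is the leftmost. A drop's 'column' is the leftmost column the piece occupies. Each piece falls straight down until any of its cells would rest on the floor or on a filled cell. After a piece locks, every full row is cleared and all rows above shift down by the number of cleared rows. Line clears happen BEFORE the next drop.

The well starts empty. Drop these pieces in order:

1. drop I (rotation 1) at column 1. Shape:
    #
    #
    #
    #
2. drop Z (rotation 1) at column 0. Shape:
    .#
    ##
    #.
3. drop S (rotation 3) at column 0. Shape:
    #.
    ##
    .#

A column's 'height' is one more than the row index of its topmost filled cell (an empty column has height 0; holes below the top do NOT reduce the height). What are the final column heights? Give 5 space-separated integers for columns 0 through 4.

Answer: 9 8 0 0 0

Derivation:
Drop 1: I rot1 at col 1 lands with bottom-row=0; cleared 0 line(s) (total 0); column heights now [0 4 0 0 0], max=4
Drop 2: Z rot1 at col 0 lands with bottom-row=3; cleared 0 line(s) (total 0); column heights now [5 6 0 0 0], max=6
Drop 3: S rot3 at col 0 lands with bottom-row=6; cleared 0 line(s) (total 0); column heights now [9 8 0 0 0], max=9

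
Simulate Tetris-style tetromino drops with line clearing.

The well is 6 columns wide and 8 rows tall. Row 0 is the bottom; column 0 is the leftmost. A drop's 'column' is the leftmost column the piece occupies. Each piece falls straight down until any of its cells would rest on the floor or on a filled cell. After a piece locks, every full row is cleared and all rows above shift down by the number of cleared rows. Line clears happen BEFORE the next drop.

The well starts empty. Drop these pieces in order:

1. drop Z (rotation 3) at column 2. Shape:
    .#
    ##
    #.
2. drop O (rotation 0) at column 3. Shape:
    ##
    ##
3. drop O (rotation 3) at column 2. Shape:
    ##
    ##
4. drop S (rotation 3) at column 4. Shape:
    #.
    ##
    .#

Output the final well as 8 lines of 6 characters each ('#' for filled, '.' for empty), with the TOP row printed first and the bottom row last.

Drop 1: Z rot3 at col 2 lands with bottom-row=0; cleared 0 line(s) (total 0); column heights now [0 0 2 3 0 0], max=3
Drop 2: O rot0 at col 3 lands with bottom-row=3; cleared 0 line(s) (total 0); column heights now [0 0 2 5 5 0], max=5
Drop 3: O rot3 at col 2 lands with bottom-row=5; cleared 0 line(s) (total 0); column heights now [0 0 7 7 5 0], max=7
Drop 4: S rot3 at col 4 lands with bottom-row=4; cleared 0 line(s) (total 0); column heights now [0 0 7 7 7 6], max=7

Answer: ......
..###.
..####
...###
...##.
...#..
..##..
..#...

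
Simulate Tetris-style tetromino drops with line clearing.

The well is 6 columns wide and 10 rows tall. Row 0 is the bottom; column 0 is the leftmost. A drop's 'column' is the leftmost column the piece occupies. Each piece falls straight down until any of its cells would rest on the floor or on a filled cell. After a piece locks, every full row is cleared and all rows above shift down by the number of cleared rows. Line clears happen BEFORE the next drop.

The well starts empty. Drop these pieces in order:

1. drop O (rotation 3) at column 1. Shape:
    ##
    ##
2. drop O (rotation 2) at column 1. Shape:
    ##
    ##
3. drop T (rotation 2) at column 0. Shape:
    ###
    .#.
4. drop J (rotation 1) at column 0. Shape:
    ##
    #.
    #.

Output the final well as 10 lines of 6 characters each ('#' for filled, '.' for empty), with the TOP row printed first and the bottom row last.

Answer: ......
##....
#.....
#.....
###...
.#....
.##...
.##...
.##...
.##...

Derivation:
Drop 1: O rot3 at col 1 lands with bottom-row=0; cleared 0 line(s) (total 0); column heights now [0 2 2 0 0 0], max=2
Drop 2: O rot2 at col 1 lands with bottom-row=2; cleared 0 line(s) (total 0); column heights now [0 4 4 0 0 0], max=4
Drop 3: T rot2 at col 0 lands with bottom-row=4; cleared 0 line(s) (total 0); column heights now [6 6 6 0 0 0], max=6
Drop 4: J rot1 at col 0 lands with bottom-row=6; cleared 0 line(s) (total 0); column heights now [9 9 6 0 0 0], max=9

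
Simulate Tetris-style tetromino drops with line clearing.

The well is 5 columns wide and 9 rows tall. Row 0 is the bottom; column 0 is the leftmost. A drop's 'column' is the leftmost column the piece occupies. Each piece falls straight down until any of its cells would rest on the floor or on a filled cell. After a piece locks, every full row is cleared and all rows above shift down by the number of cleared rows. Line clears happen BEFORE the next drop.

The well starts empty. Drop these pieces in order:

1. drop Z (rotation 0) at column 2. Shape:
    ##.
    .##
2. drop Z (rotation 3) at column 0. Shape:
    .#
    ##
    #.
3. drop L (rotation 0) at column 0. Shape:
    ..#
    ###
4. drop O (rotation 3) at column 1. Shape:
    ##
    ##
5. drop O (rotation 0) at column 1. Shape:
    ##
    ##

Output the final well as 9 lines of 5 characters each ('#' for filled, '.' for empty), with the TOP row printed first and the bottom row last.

Answer: .##..
.##..
.##..
.##..
..#..
###..
.#...
####.
#..##

Derivation:
Drop 1: Z rot0 at col 2 lands with bottom-row=0; cleared 0 line(s) (total 0); column heights now [0 0 2 2 1], max=2
Drop 2: Z rot3 at col 0 lands with bottom-row=0; cleared 0 line(s) (total 0); column heights now [2 3 2 2 1], max=3
Drop 3: L rot0 at col 0 lands with bottom-row=3; cleared 0 line(s) (total 0); column heights now [4 4 5 2 1], max=5
Drop 4: O rot3 at col 1 lands with bottom-row=5; cleared 0 line(s) (total 0); column heights now [4 7 7 2 1], max=7
Drop 5: O rot0 at col 1 lands with bottom-row=7; cleared 0 line(s) (total 0); column heights now [4 9 9 2 1], max=9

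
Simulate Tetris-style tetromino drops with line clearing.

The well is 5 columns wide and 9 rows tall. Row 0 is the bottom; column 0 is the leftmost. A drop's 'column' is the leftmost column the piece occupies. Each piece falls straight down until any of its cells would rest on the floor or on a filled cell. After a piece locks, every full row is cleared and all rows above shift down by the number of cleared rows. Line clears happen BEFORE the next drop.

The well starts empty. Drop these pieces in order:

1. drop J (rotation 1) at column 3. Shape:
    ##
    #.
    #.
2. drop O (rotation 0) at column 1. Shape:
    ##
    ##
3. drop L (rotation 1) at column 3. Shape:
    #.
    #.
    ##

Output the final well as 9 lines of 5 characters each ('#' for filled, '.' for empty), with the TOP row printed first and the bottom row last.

Answer: .....
.....
.....
...#.
...#.
...##
...##
.###.
.###.

Derivation:
Drop 1: J rot1 at col 3 lands with bottom-row=0; cleared 0 line(s) (total 0); column heights now [0 0 0 3 3], max=3
Drop 2: O rot0 at col 1 lands with bottom-row=0; cleared 0 line(s) (total 0); column heights now [0 2 2 3 3], max=3
Drop 3: L rot1 at col 3 lands with bottom-row=3; cleared 0 line(s) (total 0); column heights now [0 2 2 6 4], max=6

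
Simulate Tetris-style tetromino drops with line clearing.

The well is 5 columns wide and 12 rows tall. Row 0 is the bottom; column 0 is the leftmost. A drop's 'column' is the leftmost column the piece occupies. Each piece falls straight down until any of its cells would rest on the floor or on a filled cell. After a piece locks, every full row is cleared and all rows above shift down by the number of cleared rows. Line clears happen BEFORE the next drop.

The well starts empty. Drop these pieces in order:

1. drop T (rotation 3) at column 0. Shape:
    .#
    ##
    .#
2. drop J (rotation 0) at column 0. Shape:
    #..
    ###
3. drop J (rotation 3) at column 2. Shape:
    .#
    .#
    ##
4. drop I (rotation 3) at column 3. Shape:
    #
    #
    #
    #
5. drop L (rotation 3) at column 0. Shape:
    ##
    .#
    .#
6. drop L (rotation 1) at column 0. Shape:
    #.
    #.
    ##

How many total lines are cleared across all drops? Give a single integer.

Drop 1: T rot3 at col 0 lands with bottom-row=0; cleared 0 line(s) (total 0); column heights now [2 3 0 0 0], max=3
Drop 2: J rot0 at col 0 lands with bottom-row=3; cleared 0 line(s) (total 0); column heights now [5 4 4 0 0], max=5
Drop 3: J rot3 at col 2 lands with bottom-row=4; cleared 0 line(s) (total 0); column heights now [5 4 5 7 0], max=7
Drop 4: I rot3 at col 3 lands with bottom-row=7; cleared 0 line(s) (total 0); column heights now [5 4 5 11 0], max=11
Drop 5: L rot3 at col 0 lands with bottom-row=4; cleared 0 line(s) (total 0); column heights now [7 7 5 11 0], max=11
Drop 6: L rot1 at col 0 lands with bottom-row=7; cleared 0 line(s) (total 0); column heights now [10 8 5 11 0], max=11

Answer: 0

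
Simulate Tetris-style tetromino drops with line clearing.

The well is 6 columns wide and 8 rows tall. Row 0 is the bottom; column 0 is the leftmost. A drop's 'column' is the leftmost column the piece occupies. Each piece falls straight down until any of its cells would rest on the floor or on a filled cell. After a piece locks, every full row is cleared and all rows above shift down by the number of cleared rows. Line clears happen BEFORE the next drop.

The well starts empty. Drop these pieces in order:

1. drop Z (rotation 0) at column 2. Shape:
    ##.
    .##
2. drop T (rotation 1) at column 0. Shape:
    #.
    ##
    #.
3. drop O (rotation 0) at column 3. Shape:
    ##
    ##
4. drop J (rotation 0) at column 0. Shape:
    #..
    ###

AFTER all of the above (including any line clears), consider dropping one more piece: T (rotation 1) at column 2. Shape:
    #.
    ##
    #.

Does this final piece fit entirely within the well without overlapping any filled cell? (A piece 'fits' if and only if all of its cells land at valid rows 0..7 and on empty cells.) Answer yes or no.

Answer: yes

Derivation:
Drop 1: Z rot0 at col 2 lands with bottom-row=0; cleared 0 line(s) (total 0); column heights now [0 0 2 2 1 0], max=2
Drop 2: T rot1 at col 0 lands with bottom-row=0; cleared 0 line(s) (total 0); column heights now [3 2 2 2 1 0], max=3
Drop 3: O rot0 at col 3 lands with bottom-row=2; cleared 0 line(s) (total 0); column heights now [3 2 2 4 4 0], max=4
Drop 4: J rot0 at col 0 lands with bottom-row=3; cleared 0 line(s) (total 0); column heights now [5 4 4 4 4 0], max=5
Test piece T rot1 at col 2 (width 2): heights before test = [5 4 4 4 4 0]; fits = True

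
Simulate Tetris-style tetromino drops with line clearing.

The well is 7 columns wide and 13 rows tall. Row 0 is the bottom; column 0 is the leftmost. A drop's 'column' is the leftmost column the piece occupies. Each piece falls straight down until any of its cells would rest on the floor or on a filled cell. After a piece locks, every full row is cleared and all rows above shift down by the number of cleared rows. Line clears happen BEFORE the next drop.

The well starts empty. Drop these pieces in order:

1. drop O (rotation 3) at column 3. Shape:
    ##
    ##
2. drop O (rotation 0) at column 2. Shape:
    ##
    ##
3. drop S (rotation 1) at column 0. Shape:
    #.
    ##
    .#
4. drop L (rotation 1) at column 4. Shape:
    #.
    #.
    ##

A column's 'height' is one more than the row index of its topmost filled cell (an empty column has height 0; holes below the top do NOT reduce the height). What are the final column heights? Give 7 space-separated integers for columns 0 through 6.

Answer: 3 2 4 4 5 3 0

Derivation:
Drop 1: O rot3 at col 3 lands with bottom-row=0; cleared 0 line(s) (total 0); column heights now [0 0 0 2 2 0 0], max=2
Drop 2: O rot0 at col 2 lands with bottom-row=2; cleared 0 line(s) (total 0); column heights now [0 0 4 4 2 0 0], max=4
Drop 3: S rot1 at col 0 lands with bottom-row=0; cleared 0 line(s) (total 0); column heights now [3 2 4 4 2 0 0], max=4
Drop 4: L rot1 at col 4 lands with bottom-row=2; cleared 0 line(s) (total 0); column heights now [3 2 4 4 5 3 0], max=5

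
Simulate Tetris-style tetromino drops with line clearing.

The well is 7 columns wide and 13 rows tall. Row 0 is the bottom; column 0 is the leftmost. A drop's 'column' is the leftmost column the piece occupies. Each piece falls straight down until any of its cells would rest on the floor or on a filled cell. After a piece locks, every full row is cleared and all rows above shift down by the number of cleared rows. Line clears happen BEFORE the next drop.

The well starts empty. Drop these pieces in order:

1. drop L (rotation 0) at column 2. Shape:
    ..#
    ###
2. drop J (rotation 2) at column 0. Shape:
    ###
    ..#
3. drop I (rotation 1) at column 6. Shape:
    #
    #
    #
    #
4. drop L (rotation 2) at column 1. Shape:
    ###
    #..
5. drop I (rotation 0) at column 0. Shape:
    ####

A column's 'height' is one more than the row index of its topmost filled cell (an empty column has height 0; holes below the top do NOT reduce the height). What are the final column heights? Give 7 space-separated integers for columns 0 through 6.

Answer: 6 6 6 6 2 0 4

Derivation:
Drop 1: L rot0 at col 2 lands with bottom-row=0; cleared 0 line(s) (total 0); column heights now [0 0 1 1 2 0 0], max=2
Drop 2: J rot2 at col 0 lands with bottom-row=1; cleared 0 line(s) (total 0); column heights now [3 3 3 1 2 0 0], max=3
Drop 3: I rot1 at col 6 lands with bottom-row=0; cleared 0 line(s) (total 0); column heights now [3 3 3 1 2 0 4], max=4
Drop 4: L rot2 at col 1 lands with bottom-row=3; cleared 0 line(s) (total 0); column heights now [3 5 5 5 2 0 4], max=5
Drop 5: I rot0 at col 0 lands with bottom-row=5; cleared 0 line(s) (total 0); column heights now [6 6 6 6 2 0 4], max=6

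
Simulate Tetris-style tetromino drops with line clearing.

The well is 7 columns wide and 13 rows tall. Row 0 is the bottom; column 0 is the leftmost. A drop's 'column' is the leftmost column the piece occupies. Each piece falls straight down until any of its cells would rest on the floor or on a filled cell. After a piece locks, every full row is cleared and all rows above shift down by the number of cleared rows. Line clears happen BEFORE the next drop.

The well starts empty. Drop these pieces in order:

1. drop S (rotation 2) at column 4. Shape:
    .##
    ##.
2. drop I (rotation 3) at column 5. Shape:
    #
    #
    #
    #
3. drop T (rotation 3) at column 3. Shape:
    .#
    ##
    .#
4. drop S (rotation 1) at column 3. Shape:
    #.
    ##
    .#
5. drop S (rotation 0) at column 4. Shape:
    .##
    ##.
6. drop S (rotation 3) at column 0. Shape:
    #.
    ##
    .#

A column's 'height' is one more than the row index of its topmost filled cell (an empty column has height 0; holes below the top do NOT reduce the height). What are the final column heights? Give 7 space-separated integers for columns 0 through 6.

Drop 1: S rot2 at col 4 lands with bottom-row=0; cleared 0 line(s) (total 0); column heights now [0 0 0 0 1 2 2], max=2
Drop 2: I rot3 at col 5 lands with bottom-row=2; cleared 0 line(s) (total 0); column heights now [0 0 0 0 1 6 2], max=6
Drop 3: T rot3 at col 3 lands with bottom-row=1; cleared 0 line(s) (total 0); column heights now [0 0 0 3 4 6 2], max=6
Drop 4: S rot1 at col 3 lands with bottom-row=4; cleared 0 line(s) (total 0); column heights now [0 0 0 7 6 6 2], max=7
Drop 5: S rot0 at col 4 lands with bottom-row=6; cleared 0 line(s) (total 0); column heights now [0 0 0 7 7 8 8], max=8
Drop 6: S rot3 at col 0 lands with bottom-row=0; cleared 0 line(s) (total 0); column heights now [3 2 0 7 7 8 8], max=8

Answer: 3 2 0 7 7 8 8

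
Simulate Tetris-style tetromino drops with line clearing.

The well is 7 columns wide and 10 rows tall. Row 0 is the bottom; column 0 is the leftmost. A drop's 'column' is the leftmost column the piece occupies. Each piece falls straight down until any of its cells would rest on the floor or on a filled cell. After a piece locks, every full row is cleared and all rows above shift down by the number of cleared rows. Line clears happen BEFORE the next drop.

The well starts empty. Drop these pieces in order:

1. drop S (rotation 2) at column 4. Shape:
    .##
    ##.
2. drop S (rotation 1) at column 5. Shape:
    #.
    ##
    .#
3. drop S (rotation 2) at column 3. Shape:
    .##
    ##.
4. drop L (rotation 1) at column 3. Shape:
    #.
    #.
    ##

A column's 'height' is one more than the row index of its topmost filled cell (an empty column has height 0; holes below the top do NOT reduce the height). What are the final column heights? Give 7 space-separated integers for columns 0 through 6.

Answer: 0 0 0 9 7 6 4

Derivation:
Drop 1: S rot2 at col 4 lands with bottom-row=0; cleared 0 line(s) (total 0); column heights now [0 0 0 0 1 2 2], max=2
Drop 2: S rot1 at col 5 lands with bottom-row=2; cleared 0 line(s) (total 0); column heights now [0 0 0 0 1 5 4], max=5
Drop 3: S rot2 at col 3 lands with bottom-row=4; cleared 0 line(s) (total 0); column heights now [0 0 0 5 6 6 4], max=6
Drop 4: L rot1 at col 3 lands with bottom-row=6; cleared 0 line(s) (total 0); column heights now [0 0 0 9 7 6 4], max=9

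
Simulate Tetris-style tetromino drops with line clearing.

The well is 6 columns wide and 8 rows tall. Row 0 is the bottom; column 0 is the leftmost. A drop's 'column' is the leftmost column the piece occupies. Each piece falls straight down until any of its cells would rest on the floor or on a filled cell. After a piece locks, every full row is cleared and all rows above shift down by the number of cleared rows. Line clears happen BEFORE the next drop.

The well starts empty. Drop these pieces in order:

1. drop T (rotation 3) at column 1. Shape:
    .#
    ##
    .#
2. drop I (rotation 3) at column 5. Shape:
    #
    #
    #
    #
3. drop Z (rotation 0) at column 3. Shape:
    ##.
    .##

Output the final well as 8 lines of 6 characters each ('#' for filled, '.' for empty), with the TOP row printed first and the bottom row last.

Drop 1: T rot3 at col 1 lands with bottom-row=0; cleared 0 line(s) (total 0); column heights now [0 2 3 0 0 0], max=3
Drop 2: I rot3 at col 5 lands with bottom-row=0; cleared 0 line(s) (total 0); column heights now [0 2 3 0 0 4], max=4
Drop 3: Z rot0 at col 3 lands with bottom-row=4; cleared 0 line(s) (total 0); column heights now [0 2 3 6 6 5], max=6

Answer: ......
......
...##.
....##
.....#
..#..#
.##..#
..#..#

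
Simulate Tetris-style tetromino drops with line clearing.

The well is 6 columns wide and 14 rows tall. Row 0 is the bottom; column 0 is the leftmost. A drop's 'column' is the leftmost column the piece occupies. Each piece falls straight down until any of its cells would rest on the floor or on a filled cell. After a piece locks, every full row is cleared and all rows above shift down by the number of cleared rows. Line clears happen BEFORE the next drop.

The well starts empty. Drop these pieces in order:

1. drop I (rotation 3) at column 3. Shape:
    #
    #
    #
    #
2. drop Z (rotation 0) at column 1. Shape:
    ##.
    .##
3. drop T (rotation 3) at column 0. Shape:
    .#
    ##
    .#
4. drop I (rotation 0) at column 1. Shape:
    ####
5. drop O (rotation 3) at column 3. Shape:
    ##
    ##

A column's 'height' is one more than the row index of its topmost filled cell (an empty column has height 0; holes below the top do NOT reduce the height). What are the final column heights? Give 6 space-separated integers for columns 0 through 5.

Answer: 8 10 10 12 12 0

Derivation:
Drop 1: I rot3 at col 3 lands with bottom-row=0; cleared 0 line(s) (total 0); column heights now [0 0 0 4 0 0], max=4
Drop 2: Z rot0 at col 1 lands with bottom-row=4; cleared 0 line(s) (total 0); column heights now [0 6 6 5 0 0], max=6
Drop 3: T rot3 at col 0 lands with bottom-row=6; cleared 0 line(s) (total 0); column heights now [8 9 6 5 0 0], max=9
Drop 4: I rot0 at col 1 lands with bottom-row=9; cleared 0 line(s) (total 0); column heights now [8 10 10 10 10 0], max=10
Drop 5: O rot3 at col 3 lands with bottom-row=10; cleared 0 line(s) (total 0); column heights now [8 10 10 12 12 0], max=12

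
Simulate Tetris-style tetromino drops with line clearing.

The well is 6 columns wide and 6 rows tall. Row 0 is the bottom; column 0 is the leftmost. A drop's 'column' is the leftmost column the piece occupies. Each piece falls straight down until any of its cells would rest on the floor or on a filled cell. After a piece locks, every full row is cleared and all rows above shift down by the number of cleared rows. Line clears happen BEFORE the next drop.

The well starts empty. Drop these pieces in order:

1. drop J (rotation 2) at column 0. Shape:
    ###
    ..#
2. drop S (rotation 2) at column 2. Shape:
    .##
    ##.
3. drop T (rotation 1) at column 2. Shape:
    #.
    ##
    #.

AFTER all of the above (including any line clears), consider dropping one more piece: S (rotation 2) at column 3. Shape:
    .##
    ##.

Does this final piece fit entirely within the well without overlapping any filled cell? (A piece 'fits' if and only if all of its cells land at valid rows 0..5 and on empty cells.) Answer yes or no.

Drop 1: J rot2 at col 0 lands with bottom-row=0; cleared 0 line(s) (total 0); column heights now [2 2 2 0 0 0], max=2
Drop 2: S rot2 at col 2 lands with bottom-row=2; cleared 0 line(s) (total 0); column heights now [2 2 3 4 4 0], max=4
Drop 3: T rot1 at col 2 lands with bottom-row=3; cleared 0 line(s) (total 0); column heights now [2 2 6 5 4 0], max=6
Test piece S rot2 at col 3 (width 3): heights before test = [2 2 6 5 4 0]; fits = False

Answer: no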